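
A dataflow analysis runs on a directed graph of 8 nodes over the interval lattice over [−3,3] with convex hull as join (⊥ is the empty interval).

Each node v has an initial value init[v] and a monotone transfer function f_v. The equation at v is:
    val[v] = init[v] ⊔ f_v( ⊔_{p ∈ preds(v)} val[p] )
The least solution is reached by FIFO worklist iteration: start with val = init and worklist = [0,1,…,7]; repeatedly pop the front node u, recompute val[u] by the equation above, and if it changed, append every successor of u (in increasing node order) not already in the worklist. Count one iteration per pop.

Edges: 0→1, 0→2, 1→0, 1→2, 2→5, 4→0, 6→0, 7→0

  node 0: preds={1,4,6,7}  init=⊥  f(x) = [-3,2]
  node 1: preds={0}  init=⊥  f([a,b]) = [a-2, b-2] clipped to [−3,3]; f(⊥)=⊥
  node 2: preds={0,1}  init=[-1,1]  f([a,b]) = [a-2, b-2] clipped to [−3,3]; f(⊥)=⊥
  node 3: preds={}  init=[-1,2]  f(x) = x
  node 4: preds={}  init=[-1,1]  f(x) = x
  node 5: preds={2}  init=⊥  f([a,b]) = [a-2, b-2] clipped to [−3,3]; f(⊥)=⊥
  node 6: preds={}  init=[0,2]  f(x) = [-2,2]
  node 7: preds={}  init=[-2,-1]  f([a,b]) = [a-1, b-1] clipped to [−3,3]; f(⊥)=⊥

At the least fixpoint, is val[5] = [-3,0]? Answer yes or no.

no

Iteration log — 9 steps:
  step 1. node 0  ⊔preds=[-2,2]  new=[-3,2]  old=⊥  +wl: 
  step 2. node 1  ⊔preds=[-3,2]  new=[-3,0]  old=⊥  +wl: 0
  step 3. node 2  ⊔preds=[-3,2]  new=[-3,1]  old=[-1,1]  +wl: 
  step 4. node 3  ⊔preds=⊥  new=[-1,2]  stable
  step 5. node 4  ⊔preds=⊥  new=[-1,1]  stable
  step 6. node 5  ⊔preds=[-3,1]  new=[-3,-1]  old=⊥  +wl: 
  step 7. node 6  ⊔preds=⊥  new=[-2,2]  old=[0,2]  +wl: 
  step 8. node 7  ⊔preds=⊥  new=[-2,-1]  stable
  step 9. node 0  ⊔preds=[-3,2]  new=[-3,2]  stable

Least fixpoint reached:
  node 0: [-3,2]
  node 1: [-3,0]
  node 2: [-3,1]
  node 3: [-1,2]
  node 4: [-1,1]
  node 5: [-3,-1]
  node 6: [-2,2]
  node 7: [-2,-1]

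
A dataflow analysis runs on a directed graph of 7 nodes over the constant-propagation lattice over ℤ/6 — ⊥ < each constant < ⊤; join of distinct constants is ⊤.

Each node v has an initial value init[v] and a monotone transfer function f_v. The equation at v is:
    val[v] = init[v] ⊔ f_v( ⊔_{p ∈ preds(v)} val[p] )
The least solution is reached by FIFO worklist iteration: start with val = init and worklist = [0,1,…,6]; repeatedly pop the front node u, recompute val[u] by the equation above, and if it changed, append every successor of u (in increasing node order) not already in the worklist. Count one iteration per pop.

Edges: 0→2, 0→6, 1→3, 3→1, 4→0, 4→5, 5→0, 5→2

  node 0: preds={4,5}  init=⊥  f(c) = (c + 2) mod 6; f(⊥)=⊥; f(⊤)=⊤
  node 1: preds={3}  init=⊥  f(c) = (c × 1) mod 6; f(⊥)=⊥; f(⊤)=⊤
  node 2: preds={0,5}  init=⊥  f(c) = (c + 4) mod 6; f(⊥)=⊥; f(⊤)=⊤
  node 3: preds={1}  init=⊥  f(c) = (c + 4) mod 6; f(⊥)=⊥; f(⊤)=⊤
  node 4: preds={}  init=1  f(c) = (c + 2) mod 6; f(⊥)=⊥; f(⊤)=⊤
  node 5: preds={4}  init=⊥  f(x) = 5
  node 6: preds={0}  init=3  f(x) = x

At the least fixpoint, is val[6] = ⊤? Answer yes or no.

Iteration log — 10 steps:
  step 1. node 0  ⊔preds=1  new=3  old=⊥  +wl: 
  step 2. node 1  ⊔preds=⊥  new=⊥  stable
  step 3. node 2  ⊔preds=3  new=1  old=⊥  +wl: 
  step 4. node 3  ⊔preds=⊥  new=⊥  stable
  step 5. node 4  ⊔preds=⊥  new=1  stable
  step 6. node 5  ⊔preds=1  new=5  old=⊥  +wl: 0,2
  step 7. node 6  ⊔preds=3  new=3  stable
  step 8. node 0  ⊔preds=⊤  new=⊤  old=3  +wl: 6
  step 9. node 2  ⊔preds=⊤  new=⊤  old=1  +wl: 
  step 10. node 6  ⊔preds=⊤  new=⊤  old=3  +wl: 

Least fixpoint reached:
  node 0: ⊤
  node 1: ⊥
  node 2: ⊤
  node 3: ⊥
  node 4: 1
  node 5: 5
  node 6: ⊤

yes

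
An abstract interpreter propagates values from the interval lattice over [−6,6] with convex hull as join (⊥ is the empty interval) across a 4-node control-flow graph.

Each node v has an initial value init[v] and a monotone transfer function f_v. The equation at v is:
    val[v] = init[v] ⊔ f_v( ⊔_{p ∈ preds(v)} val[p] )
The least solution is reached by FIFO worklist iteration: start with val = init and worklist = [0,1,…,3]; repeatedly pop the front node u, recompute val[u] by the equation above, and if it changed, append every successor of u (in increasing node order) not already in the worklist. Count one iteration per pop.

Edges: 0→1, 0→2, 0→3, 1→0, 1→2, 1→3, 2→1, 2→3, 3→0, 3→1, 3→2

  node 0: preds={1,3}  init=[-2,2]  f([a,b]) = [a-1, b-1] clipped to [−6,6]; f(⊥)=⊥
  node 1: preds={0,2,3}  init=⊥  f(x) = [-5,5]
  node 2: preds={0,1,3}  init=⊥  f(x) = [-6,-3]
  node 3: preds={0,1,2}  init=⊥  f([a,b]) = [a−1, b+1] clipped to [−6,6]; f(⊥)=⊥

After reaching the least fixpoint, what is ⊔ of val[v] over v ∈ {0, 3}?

Iteration log — 8 steps:
  step 1. node 0  ⊔preds=⊥  new=[-2,2]  stable
  step 2. node 1  ⊔preds=[-2,2]  new=[-5,5]  old=⊥  +wl: 0
  step 3. node 2  ⊔preds=[-5,5]  new=[-6,-3]  old=⊥  +wl: 1
  step 4. node 3  ⊔preds=[-6,5]  new=[-6,6]  old=⊥  +wl: 2
  step 5. node 0  ⊔preds=[-6,6]  new=[-6,5]  old=[-2,2]  +wl: 3
  step 6. node 1  ⊔preds=[-6,6]  new=[-5,5]  stable
  step 7. node 2  ⊔preds=[-6,6]  new=[-6,-3]  stable
  step 8. node 3  ⊔preds=[-6,5]  new=[-6,6]  stable

Least fixpoint reached:
  node 0: [-6,5]
  node 1: [-5,5]
  node 2: [-6,-3]
  node 3: [-6,6]

[-6,6]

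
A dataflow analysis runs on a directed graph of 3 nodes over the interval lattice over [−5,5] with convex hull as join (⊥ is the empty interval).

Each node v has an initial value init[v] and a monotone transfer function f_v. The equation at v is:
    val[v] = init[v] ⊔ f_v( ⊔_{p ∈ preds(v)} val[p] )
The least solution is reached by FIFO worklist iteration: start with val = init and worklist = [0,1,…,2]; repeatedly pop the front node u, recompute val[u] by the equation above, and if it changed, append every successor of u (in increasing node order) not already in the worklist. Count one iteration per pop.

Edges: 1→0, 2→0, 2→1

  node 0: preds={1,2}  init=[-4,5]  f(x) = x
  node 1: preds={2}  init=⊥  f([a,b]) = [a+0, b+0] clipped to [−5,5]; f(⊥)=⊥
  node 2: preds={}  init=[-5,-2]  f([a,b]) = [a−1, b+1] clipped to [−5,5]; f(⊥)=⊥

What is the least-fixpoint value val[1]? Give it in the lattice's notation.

Iteration log — 4 steps:
  step 1. node 0  ⊔preds=[-5,-2]  new=[-5,5]  old=[-4,5]  +wl: 
  step 2. node 1  ⊔preds=[-5,-2]  new=[-5,-2]  old=⊥  +wl: 0
  step 3. node 2  ⊔preds=⊥  new=[-5,-2]  stable
  step 4. node 0  ⊔preds=[-5,-2]  new=[-5,5]  stable

Least fixpoint reached:
  node 0: [-5,5]
  node 1: [-5,-2]
  node 2: [-5,-2]

[-5,-2]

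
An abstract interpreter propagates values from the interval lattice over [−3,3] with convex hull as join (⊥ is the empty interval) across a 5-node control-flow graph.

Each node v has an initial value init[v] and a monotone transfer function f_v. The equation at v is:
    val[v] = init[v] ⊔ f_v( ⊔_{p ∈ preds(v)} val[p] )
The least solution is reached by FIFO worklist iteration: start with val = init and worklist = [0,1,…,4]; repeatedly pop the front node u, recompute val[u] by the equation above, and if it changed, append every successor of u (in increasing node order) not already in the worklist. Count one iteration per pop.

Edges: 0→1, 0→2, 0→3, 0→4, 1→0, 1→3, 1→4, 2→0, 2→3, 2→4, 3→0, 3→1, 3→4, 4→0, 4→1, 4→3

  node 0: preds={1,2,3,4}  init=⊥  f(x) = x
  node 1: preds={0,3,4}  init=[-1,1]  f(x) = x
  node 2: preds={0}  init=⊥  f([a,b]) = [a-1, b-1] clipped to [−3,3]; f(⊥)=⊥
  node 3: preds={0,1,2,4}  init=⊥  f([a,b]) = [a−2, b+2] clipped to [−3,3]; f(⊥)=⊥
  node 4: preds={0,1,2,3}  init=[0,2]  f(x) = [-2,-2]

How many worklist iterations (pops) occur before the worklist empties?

Worklist (12 pops):
  #1 pop 0: in=[-1,2] → [-1,2] (was ⊥); enqueue []
  #2 pop 1: in=[-1,2] → [-1,2] (was [-1,1]); enqueue [0]
  #3 pop 2: in=[-1,2] → [-2,1] (was ⊥); enqueue []
  #4 pop 3: in=[-2,2] → [-3,3] (was ⊥); enqueue [1]
  #5 pop 4: in=[-3,3] → [-2,2] (was [0,2]); enqueue [3]
  #6 pop 0: in=[-3,3] → [-3,3] (was [-1,2]); enqueue [2,4]
  #7 pop 1: in=[-3,3] → [-3,3] (was [-1,2]); enqueue [0]
  #8 pop 3: in=[-3,3] → [-3,3] (no change)
  #9 pop 2: in=[-3,3] → [-3,2] (was [-2,1]); enqueue [3]
  #10 pop 4: in=[-3,3] → [-2,2] (no change)
  #11 pop 0: in=[-3,3] → [-3,3] (no change)
  #12 pop 3: in=[-3,3] → [-3,3] (no change)

Fixpoint:
  val[0] = [-3,3]
  val[1] = [-3,3]
  val[2] = [-3,2]
  val[3] = [-3,3]
  val[4] = [-2,2]

12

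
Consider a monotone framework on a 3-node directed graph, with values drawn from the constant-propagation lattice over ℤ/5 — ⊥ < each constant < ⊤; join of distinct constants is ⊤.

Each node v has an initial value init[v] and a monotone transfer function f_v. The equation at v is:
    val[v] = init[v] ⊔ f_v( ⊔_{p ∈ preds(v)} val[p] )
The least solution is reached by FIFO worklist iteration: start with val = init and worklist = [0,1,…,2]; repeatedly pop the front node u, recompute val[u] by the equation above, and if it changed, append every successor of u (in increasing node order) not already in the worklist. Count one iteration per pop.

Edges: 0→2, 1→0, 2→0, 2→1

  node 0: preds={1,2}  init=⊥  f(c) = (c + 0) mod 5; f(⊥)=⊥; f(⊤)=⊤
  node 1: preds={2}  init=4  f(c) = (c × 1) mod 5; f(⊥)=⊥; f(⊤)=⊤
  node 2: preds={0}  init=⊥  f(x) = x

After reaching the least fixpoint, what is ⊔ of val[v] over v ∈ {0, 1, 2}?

4

Worklist (5 pops):
  #1 pop 0: in=4 → 4 (was ⊥); enqueue []
  #2 pop 1: in=⊥ → 4 (no change)
  #3 pop 2: in=4 → 4 (was ⊥); enqueue [0,1]
  #4 pop 0: in=4 → 4 (no change)
  #5 pop 1: in=4 → 4 (no change)

Fixpoint:
  val[0] = 4
  val[1] = 4
  val[2] = 4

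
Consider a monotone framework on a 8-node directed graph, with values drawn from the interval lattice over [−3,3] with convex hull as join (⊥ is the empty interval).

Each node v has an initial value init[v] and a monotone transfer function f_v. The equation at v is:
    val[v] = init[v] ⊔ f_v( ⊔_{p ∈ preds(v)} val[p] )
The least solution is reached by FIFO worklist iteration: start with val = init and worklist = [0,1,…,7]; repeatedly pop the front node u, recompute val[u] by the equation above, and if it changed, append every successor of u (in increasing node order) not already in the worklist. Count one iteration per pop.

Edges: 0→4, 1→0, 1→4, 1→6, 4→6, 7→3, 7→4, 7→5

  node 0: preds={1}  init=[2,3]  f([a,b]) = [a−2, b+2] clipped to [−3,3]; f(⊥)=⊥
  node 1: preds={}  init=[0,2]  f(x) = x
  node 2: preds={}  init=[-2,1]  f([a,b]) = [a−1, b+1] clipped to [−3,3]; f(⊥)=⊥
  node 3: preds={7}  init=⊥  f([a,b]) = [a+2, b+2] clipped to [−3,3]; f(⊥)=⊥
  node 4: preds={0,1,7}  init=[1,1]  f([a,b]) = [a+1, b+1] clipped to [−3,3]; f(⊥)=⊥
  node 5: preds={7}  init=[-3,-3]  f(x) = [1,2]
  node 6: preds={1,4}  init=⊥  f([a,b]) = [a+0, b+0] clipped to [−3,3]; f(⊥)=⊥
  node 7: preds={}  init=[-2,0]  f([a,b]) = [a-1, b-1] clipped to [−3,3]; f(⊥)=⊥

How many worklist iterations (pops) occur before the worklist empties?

Trace (8 dequeues):
  [1] u=0 | in [0,2] | out [-2,3] | prev [2,3] | push {}
  [2] u=1 | in ⊥ | out [0,2] | ==
  [3] u=2 | in ⊥ | out [-2,1] | ==
  [4] u=3 | in [-2,0] | out [0,2] | prev ⊥ | push {}
  [5] u=4 | in [-2,3] | out [-1,3] | prev [1,1] | push {}
  [6] u=5 | in [-2,0] | out [-3,2] | prev [-3,-3] | push {}
  [7] u=6 | in [-1,3] | out [-1,3] | prev ⊥ | push {}
  [8] u=7 | in ⊥ | out [-2,0] | ==

Converged values:
  [0] [-2,3]
  [1] [0,2]
  [2] [-2,1]
  [3] [0,2]
  [4] [-1,3]
  [5] [-3,2]
  [6] [-1,3]
  [7] [-2,0]

8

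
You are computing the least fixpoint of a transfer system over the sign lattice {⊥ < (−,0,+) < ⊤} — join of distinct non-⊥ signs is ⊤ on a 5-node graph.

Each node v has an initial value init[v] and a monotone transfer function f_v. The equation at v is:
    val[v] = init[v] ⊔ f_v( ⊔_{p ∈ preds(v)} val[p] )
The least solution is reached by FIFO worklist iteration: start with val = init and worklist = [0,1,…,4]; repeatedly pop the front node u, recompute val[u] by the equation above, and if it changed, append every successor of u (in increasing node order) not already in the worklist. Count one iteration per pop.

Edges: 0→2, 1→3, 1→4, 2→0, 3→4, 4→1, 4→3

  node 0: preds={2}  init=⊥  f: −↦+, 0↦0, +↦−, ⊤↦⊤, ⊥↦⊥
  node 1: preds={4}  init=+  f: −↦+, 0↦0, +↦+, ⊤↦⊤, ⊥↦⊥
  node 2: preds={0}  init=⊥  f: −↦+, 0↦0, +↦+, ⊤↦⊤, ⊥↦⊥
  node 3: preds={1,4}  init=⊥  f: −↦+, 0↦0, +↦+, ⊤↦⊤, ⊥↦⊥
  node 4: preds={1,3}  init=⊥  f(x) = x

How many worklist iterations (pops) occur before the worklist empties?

7

Worklist (7 pops):
  #1 pop 0: in=⊥ → ⊥ (no change)
  #2 pop 1: in=⊥ → + (no change)
  #3 pop 2: in=⊥ → ⊥ (no change)
  #4 pop 3: in=+ → + (was ⊥); enqueue []
  #5 pop 4: in=+ → + (was ⊥); enqueue [1,3]
  #6 pop 1: in=+ → + (no change)
  #7 pop 3: in=+ → + (no change)

Fixpoint:
  val[0] = ⊥
  val[1] = +
  val[2] = ⊥
  val[3] = +
  val[4] = +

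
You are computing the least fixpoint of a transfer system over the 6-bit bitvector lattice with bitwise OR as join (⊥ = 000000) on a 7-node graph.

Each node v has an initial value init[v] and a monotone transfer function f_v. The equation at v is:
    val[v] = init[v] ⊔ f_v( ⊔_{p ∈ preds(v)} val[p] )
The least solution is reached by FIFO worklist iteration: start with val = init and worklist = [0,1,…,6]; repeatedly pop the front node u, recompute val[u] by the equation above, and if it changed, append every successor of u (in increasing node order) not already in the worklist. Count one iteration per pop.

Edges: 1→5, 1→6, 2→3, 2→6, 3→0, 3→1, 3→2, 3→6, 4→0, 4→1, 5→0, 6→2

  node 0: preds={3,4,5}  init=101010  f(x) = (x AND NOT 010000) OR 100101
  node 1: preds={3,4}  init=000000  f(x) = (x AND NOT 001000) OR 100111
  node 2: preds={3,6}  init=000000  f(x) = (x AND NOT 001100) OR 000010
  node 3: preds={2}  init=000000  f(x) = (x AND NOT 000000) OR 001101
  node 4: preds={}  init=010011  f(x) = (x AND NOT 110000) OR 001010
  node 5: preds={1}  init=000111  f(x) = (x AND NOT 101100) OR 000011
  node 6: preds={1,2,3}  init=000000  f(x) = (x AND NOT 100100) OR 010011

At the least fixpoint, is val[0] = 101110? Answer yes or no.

no

Trace (15 dequeues):
  [1] u=0 | in 010111 | out 101111 | prev 101010 | push {}
  [2] u=1 | in 010011 | out 110111 | prev 000000 | push {}
  [3] u=2 | in 000000 | out 000010 | prev 000000 | push {}
  [4] u=3 | in 000010 | out 001111 | prev 000000 | push {0,1,2}
  [5] u=4 | in 000000 | out 011011 | prev 010011 | push {}
  [6] u=5 | in 110111 | out 010111 | prev 000111 | push {}
  [7] u=6 | in 111111 | out 011011 | prev 000000 | push {}
  [8] u=0 | in 011111 | out 101111 | ==
  [9] u=1 | in 011111 | out 110111 | ==
  [10] u=2 | in 011111 | out 010011 | prev 000010 | push {3,6}
  [11] u=3 | in 010011 | out 011111 | prev 001111 | push {0,1,2}
  [12] u=6 | in 111111 | out 011011 | ==
  [13] u=0 | in 011111 | out 101111 | ==
  [14] u=1 | in 011111 | out 110111 | ==
  [15] u=2 | in 011111 | out 010011 | ==

Converged values:
  [0] 101111
  [1] 110111
  [2] 010011
  [3] 011111
  [4] 011011
  [5] 010111
  [6] 011011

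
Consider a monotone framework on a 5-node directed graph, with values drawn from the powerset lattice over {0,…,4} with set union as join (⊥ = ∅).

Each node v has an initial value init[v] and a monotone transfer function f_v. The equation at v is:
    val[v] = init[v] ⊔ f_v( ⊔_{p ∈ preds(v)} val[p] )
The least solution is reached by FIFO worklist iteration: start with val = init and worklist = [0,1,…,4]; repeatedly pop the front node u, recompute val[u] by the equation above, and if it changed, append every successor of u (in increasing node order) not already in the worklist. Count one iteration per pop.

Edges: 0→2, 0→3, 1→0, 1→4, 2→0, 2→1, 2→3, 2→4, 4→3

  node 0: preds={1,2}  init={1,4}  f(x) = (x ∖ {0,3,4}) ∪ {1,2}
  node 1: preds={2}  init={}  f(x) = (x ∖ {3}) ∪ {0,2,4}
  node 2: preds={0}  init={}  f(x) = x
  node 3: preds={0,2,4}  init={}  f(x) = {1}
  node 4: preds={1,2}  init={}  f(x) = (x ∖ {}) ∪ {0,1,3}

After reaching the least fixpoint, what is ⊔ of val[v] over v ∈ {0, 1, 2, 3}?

Worklist (10 pops):
  #1 pop 0: in={} → {1,2,4} (was {1,4}); enqueue []
  #2 pop 1: in={} → {0,2,4} (was {}); enqueue [0]
  #3 pop 2: in={1,2,4} → {1,2,4} (was {}); enqueue [1]
  #4 pop 3: in={1,2,4} → {1} (was {}); enqueue []
  #5 pop 4: in={0,1,2,4} → {0,1,2,3,4} (was {}); enqueue [3]
  #6 pop 0: in={0,1,2,4} → {1,2,4} (no change)
  #7 pop 1: in={1,2,4} → {0,1,2,4} (was {0,2,4}); enqueue [0,4]
  #8 pop 3: in={0,1,2,3,4} → {1} (no change)
  #9 pop 0: in={0,1,2,4} → {1,2,4} (no change)
  #10 pop 4: in={0,1,2,4} → {0,1,2,3,4} (no change)

Fixpoint:
  val[0] = {1,2,4}
  val[1] = {0,1,2,4}
  val[2] = {1,2,4}
  val[3] = {1}
  val[4] = {0,1,2,3,4}

{0,1,2,4}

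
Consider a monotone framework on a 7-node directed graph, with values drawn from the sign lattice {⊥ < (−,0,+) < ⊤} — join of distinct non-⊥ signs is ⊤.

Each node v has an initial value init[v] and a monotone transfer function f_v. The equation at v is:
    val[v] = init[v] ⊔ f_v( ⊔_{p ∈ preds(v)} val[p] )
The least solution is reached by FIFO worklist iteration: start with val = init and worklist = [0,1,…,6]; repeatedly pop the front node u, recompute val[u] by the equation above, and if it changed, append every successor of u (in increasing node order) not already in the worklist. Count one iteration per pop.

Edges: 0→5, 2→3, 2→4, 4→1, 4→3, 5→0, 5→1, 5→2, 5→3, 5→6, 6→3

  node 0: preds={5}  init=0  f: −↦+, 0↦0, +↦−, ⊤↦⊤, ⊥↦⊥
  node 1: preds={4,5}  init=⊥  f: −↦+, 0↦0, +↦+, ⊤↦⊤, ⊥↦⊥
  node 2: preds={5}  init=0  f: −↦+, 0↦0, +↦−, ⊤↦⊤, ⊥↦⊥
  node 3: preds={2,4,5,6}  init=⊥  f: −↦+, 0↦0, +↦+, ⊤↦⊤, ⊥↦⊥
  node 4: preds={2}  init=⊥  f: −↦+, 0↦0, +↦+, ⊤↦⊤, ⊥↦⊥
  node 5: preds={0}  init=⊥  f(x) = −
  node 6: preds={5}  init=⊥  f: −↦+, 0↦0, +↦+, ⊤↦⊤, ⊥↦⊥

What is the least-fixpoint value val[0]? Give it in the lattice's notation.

Trace (16 dequeues):
  [1] u=0 | in ⊥ | out 0 | ==
  [2] u=1 | in ⊥ | out ⊥ | ==
  [3] u=2 | in ⊥ | out 0 | ==
  [4] u=3 | in 0 | out 0 | prev ⊥ | push {}
  [5] u=4 | in 0 | out 0 | prev ⊥ | push {1,3}
  [6] u=5 | in 0 | out − | prev ⊥ | push {0,2}
  [7] u=6 | in − | out + | prev ⊥ | push {}
  [8] u=1 | in ⊤ | out ⊤ | prev ⊥ | push {}
  [9] u=3 | in ⊤ | out ⊤ | prev 0 | push {}
  [10] u=0 | in − | out ⊤ | prev 0 | push {5}
  [11] u=2 | in − | out ⊤ | prev 0 | push {3,4}
  [12] u=5 | in ⊤ | out − | ==
  [13] u=3 | in ⊤ | out ⊤ | ==
  [14] u=4 | in ⊤ | out ⊤ | prev 0 | push {1,3}
  [15] u=1 | in ⊤ | out ⊤ | ==
  [16] u=3 | in ⊤ | out ⊤ | ==

Converged values:
  [0] ⊤
  [1] ⊤
  [2] ⊤
  [3] ⊤
  [4] ⊤
  [5] −
  [6] +

⊤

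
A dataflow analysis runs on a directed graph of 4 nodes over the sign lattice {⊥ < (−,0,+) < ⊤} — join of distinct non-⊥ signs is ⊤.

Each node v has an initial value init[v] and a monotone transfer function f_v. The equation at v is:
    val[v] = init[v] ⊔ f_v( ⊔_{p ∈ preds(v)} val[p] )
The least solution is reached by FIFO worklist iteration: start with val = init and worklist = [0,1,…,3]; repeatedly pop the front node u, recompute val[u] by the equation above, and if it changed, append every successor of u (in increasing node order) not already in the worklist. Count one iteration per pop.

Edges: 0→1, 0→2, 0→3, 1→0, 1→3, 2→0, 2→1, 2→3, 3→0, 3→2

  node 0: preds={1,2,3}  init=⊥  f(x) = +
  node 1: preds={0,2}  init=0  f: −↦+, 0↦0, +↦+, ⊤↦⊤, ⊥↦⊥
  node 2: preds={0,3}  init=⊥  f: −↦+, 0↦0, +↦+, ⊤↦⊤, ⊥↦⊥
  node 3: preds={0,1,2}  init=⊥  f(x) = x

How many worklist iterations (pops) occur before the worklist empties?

Worklist (10 pops):
  #1 pop 0: in=0 → + (was ⊥); enqueue []
  #2 pop 1: in=+ → ⊤ (was 0); enqueue [0]
  #3 pop 2: in=+ → + (was ⊥); enqueue [1]
  #4 pop 3: in=⊤ → ⊤ (was ⊥); enqueue [2]
  #5 pop 0: in=⊤ → + (no change)
  #6 pop 1: in=+ → ⊤ (no change)
  #7 pop 2: in=⊤ → ⊤ (was +); enqueue [0,1,3]
  #8 pop 0: in=⊤ → + (no change)
  #9 pop 1: in=⊤ → ⊤ (no change)
  #10 pop 3: in=⊤ → ⊤ (no change)

Fixpoint:
  val[0] = +
  val[1] = ⊤
  val[2] = ⊤
  val[3] = ⊤

10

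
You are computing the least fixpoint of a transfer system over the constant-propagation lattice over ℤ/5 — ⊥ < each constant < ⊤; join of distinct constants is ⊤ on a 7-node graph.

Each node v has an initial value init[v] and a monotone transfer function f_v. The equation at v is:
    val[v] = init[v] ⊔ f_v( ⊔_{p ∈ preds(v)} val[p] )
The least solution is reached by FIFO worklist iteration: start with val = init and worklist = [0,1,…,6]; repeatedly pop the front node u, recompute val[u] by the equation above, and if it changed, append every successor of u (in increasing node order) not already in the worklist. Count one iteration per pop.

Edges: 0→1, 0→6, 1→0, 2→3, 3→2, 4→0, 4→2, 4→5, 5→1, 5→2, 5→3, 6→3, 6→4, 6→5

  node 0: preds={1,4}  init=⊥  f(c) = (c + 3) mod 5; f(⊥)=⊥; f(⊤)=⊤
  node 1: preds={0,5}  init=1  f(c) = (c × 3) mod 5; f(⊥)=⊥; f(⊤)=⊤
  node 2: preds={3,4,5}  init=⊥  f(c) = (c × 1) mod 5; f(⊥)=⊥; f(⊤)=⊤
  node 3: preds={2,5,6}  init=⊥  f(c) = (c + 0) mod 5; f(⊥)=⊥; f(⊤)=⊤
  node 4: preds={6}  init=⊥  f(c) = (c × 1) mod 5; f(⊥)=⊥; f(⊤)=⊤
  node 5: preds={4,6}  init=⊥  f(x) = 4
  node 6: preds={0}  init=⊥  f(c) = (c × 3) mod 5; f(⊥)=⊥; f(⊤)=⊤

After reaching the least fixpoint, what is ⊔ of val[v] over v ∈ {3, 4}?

⊤

Trace (21 dequeues):
  [1] u=0 | in 1 | out 4 | prev ⊥ | push {}
  [2] u=1 | in 4 | out ⊤ | prev 1 | push {0}
  [3] u=2 | in ⊥ | out ⊥ | ==
  [4] u=3 | in ⊥ | out ⊥ | ==
  [5] u=4 | in ⊥ | out ⊥ | ==
  [6] u=5 | in ⊥ | out 4 | prev ⊥ | push {1,2,3}
  [7] u=6 | in 4 | out 2 | prev ⊥ | push {4,5}
  [8] u=0 | in ⊤ | out ⊤ | prev 4 | push {6}
  [9] u=1 | in ⊤ | out ⊤ | ==
  [10] u=2 | in 4 | out 4 | prev ⊥ | push {}
  [11] u=3 | in ⊤ | out ⊤ | prev ⊥ | push {2}
  [12] u=4 | in 2 | out 2 | prev ⊥ | push {0}
  [13] u=5 | in 2 | out 4 | ==
  [14] u=6 | in ⊤ | out ⊤ | prev 2 | push {3,4,5}
  [15] u=2 | in ⊤ | out ⊤ | prev 4 | push {}
  [16] u=0 | in ⊤ | out ⊤ | ==
  [17] u=3 | in ⊤ | out ⊤ | ==
  [18] u=4 | in ⊤ | out ⊤ | prev 2 | push {0,2}
  [19] u=5 | in ⊤ | out 4 | ==
  [20] u=0 | in ⊤ | out ⊤ | ==
  [21] u=2 | in ⊤ | out ⊤ | ==

Converged values:
  [0] ⊤
  [1] ⊤
  [2] ⊤
  [3] ⊤
  [4] ⊤
  [5] 4
  [6] ⊤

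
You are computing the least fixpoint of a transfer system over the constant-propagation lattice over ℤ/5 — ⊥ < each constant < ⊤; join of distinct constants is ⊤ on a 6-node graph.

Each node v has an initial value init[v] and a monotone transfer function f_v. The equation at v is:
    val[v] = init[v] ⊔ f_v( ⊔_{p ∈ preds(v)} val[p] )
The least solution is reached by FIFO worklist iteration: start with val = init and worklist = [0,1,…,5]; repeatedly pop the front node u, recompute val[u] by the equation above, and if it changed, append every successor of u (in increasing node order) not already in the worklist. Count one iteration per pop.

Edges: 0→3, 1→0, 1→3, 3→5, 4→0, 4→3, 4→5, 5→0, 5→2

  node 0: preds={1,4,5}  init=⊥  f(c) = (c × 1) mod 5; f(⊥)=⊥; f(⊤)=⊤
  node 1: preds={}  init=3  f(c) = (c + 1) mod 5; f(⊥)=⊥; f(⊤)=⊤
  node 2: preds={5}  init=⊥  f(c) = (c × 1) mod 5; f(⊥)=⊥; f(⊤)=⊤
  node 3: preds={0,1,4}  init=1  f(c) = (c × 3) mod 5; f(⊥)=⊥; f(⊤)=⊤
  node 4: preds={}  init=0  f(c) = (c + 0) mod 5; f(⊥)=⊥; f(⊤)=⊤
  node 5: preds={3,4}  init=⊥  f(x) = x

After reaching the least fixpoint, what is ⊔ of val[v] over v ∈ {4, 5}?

Worklist (8 pops):
  #1 pop 0: in=⊤ → ⊤ (was ⊥); enqueue []
  #2 pop 1: in=⊥ → 3 (no change)
  #3 pop 2: in=⊥ → ⊥ (no change)
  #4 pop 3: in=⊤ → ⊤ (was 1); enqueue []
  #5 pop 4: in=⊥ → 0 (no change)
  #6 pop 5: in=⊤ → ⊤ (was ⊥); enqueue [0,2]
  #7 pop 0: in=⊤ → ⊤ (no change)
  #8 pop 2: in=⊤ → ⊤ (was ⊥); enqueue []

Fixpoint:
  val[0] = ⊤
  val[1] = 3
  val[2] = ⊤
  val[3] = ⊤
  val[4] = 0
  val[5] = ⊤

⊤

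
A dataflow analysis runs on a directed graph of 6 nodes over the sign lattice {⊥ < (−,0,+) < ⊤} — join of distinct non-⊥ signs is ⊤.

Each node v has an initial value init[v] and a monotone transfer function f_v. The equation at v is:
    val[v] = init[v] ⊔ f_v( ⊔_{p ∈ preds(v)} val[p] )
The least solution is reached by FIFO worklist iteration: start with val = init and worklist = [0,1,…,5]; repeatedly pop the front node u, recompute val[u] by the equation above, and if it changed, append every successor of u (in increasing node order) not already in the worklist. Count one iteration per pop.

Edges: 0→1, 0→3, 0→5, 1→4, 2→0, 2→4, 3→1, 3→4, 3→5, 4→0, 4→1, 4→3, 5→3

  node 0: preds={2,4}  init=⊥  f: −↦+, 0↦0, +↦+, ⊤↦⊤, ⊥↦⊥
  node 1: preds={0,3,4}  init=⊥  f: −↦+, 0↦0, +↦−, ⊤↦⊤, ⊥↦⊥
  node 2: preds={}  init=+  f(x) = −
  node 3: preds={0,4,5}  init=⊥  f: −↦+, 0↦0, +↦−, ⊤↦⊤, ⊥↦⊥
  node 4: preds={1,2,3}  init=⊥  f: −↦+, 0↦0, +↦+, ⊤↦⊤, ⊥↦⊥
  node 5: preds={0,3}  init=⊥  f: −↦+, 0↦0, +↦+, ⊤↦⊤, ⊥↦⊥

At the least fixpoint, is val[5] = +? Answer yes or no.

no

Trace (12 dequeues):
  [1] u=0 | in + | out + | prev ⊥ | push {}
  [2] u=1 | in + | out − | prev ⊥ | push {}
  [3] u=2 | in ⊥ | out ⊤ | prev + | push {0}
  [4] u=3 | in + | out − | prev ⊥ | push {1}
  [5] u=4 | in ⊤ | out ⊤ | prev ⊥ | push {3}
  [6] u=5 | in ⊤ | out ⊤ | prev ⊥ | push {}
  [7] u=0 | in ⊤ | out ⊤ | prev + | push {5}
  [8] u=1 | in ⊤ | out ⊤ | prev − | push {4}
  [9] u=3 | in ⊤ | out ⊤ | prev − | push {1}
  [10] u=5 | in ⊤ | out ⊤ | ==
  [11] u=4 | in ⊤ | out ⊤ | ==
  [12] u=1 | in ⊤ | out ⊤ | ==

Converged values:
  [0] ⊤
  [1] ⊤
  [2] ⊤
  [3] ⊤
  [4] ⊤
  [5] ⊤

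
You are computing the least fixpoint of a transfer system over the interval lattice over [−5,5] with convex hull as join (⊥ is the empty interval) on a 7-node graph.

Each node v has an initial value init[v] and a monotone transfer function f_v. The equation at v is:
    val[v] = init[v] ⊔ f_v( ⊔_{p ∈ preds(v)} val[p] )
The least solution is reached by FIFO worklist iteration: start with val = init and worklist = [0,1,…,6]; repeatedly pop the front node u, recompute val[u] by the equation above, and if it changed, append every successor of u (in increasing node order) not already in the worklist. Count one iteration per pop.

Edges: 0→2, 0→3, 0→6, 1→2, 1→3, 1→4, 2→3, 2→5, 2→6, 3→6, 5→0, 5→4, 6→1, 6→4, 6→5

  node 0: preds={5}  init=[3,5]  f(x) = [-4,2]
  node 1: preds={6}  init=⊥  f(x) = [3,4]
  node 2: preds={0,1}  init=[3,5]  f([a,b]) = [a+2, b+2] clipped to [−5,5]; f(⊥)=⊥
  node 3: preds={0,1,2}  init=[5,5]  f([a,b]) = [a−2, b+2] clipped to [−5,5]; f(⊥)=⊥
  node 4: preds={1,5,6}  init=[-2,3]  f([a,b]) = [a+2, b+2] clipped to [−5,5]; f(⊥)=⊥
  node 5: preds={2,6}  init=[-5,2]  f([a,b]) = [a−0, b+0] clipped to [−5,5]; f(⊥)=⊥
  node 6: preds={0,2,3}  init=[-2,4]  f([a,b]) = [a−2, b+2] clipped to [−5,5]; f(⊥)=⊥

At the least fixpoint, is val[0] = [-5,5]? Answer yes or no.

Worklist (11 pops):
  #1 pop 0: in=[-5,2] → [-4,5] (was [3,5]); enqueue []
  #2 pop 1: in=[-2,4] → [3,4] (was ⊥); enqueue []
  #3 pop 2: in=[-4,5] → [-2,5] (was [3,5]); enqueue []
  #4 pop 3: in=[-4,5] → [-5,5] (was [5,5]); enqueue []
  #5 pop 4: in=[-5,4] → [-3,5] (was [-2,3]); enqueue []
  #6 pop 5: in=[-2,5] → [-5,5] (was [-5,2]); enqueue [0,4]
  #7 pop 6: in=[-5,5] → [-5,5] (was [-2,4]); enqueue [1,5]
  #8 pop 0: in=[-5,5] → [-4,5] (no change)
  #9 pop 4: in=[-5,5] → [-3,5] (no change)
  #10 pop 1: in=[-5,5] → [3,4] (no change)
  #11 pop 5: in=[-5,5] → [-5,5] (no change)

Fixpoint:
  val[0] = [-4,5]
  val[1] = [3,4]
  val[2] = [-2,5]
  val[3] = [-5,5]
  val[4] = [-3,5]
  val[5] = [-5,5]
  val[6] = [-5,5]

no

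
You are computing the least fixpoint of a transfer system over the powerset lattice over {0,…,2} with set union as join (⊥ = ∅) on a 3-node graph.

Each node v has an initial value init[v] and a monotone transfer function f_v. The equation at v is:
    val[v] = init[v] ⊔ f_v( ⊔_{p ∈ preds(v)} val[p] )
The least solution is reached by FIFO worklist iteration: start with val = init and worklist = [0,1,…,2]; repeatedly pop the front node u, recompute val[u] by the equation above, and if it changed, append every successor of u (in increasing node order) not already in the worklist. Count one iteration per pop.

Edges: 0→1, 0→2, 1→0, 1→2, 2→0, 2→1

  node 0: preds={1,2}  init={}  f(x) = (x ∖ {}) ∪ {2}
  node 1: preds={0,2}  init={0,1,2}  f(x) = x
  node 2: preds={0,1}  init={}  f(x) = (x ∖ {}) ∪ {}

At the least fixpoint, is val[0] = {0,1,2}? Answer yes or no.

Iteration log — 5 steps:
  step 1. node 0  ⊔preds={0,1,2}  new={0,1,2}  old={}  +wl: 
  step 2. node 1  ⊔preds={0,1,2}  new={0,1,2}  stable
  step 3. node 2  ⊔preds={0,1,2}  new={0,1,2}  old={}  +wl: 0,1
  step 4. node 0  ⊔preds={0,1,2}  new={0,1,2}  stable
  step 5. node 1  ⊔preds={0,1,2}  new={0,1,2}  stable

Least fixpoint reached:
  node 0: {0,1,2}
  node 1: {0,1,2}
  node 2: {0,1,2}

yes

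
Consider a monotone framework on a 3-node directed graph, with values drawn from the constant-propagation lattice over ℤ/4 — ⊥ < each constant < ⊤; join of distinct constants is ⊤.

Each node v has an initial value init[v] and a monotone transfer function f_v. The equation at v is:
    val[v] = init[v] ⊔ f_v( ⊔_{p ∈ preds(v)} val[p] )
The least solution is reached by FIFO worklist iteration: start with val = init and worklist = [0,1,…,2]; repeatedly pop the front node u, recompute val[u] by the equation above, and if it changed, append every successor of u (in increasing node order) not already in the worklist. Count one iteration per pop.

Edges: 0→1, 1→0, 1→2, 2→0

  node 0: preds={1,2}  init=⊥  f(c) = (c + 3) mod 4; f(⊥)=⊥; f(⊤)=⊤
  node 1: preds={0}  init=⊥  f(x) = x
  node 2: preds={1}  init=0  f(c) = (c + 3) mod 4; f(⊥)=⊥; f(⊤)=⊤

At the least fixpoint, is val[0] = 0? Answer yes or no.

Worklist (7 pops):
  #1 pop 0: in=0 → 3 (was ⊥); enqueue []
  #2 pop 1: in=3 → 3 (was ⊥); enqueue [0]
  #3 pop 2: in=3 → ⊤ (was 0); enqueue []
  #4 pop 0: in=⊤ → ⊤ (was 3); enqueue [1]
  #5 pop 1: in=⊤ → ⊤ (was 3); enqueue [0,2]
  #6 pop 0: in=⊤ → ⊤ (no change)
  #7 pop 2: in=⊤ → ⊤ (no change)

Fixpoint:
  val[0] = ⊤
  val[1] = ⊤
  val[2] = ⊤

no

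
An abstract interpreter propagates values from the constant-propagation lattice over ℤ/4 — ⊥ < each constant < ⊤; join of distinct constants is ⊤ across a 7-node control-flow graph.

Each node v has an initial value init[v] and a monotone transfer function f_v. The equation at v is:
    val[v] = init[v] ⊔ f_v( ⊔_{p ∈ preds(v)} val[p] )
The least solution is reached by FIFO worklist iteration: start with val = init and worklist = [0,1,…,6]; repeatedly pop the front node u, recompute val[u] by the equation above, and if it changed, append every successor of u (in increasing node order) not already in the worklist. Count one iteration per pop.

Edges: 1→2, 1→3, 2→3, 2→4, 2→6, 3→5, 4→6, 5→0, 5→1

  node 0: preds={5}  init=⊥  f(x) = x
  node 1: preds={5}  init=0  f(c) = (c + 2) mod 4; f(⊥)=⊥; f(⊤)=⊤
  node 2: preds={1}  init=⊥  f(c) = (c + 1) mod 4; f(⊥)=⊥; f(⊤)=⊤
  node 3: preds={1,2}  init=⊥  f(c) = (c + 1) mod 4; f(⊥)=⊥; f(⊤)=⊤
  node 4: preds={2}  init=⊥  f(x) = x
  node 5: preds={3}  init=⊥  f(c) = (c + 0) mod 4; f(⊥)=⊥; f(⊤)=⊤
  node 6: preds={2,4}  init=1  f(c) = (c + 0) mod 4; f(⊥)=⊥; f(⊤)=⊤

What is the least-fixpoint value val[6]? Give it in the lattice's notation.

⊤

Worklist (13 pops):
  #1 pop 0: in=⊥ → ⊥ (no change)
  #2 pop 1: in=⊥ → 0 (no change)
  #3 pop 2: in=0 → 1 (was ⊥); enqueue []
  #4 pop 3: in=⊤ → ⊤ (was ⊥); enqueue []
  #5 pop 4: in=1 → 1 (was ⊥); enqueue []
  #6 pop 5: in=⊤ → ⊤ (was ⊥); enqueue [0,1]
  #7 pop 6: in=1 → 1 (no change)
  #8 pop 0: in=⊤ → ⊤ (was ⊥); enqueue []
  #9 pop 1: in=⊤ → ⊤ (was 0); enqueue [2,3]
  #10 pop 2: in=⊤ → ⊤ (was 1); enqueue [4,6]
  #11 pop 3: in=⊤ → ⊤ (no change)
  #12 pop 4: in=⊤ → ⊤ (was 1); enqueue []
  #13 pop 6: in=⊤ → ⊤ (was 1); enqueue []

Fixpoint:
  val[0] = ⊤
  val[1] = ⊤
  val[2] = ⊤
  val[3] = ⊤
  val[4] = ⊤
  val[5] = ⊤
  val[6] = ⊤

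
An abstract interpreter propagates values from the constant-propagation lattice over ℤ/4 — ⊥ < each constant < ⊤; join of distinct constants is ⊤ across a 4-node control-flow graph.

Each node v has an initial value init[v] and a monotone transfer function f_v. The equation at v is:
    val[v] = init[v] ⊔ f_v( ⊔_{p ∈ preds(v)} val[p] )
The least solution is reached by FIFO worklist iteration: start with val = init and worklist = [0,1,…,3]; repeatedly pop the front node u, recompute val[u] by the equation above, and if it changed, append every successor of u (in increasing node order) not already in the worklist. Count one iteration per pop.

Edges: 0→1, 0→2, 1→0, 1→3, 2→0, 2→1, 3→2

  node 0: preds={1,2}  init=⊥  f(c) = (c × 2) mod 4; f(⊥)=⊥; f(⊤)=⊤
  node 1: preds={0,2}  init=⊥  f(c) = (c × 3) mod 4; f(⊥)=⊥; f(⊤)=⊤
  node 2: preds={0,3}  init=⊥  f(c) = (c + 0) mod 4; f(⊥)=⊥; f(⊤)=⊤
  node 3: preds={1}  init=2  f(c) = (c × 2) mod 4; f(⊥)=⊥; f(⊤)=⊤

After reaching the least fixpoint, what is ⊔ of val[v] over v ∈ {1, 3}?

⊤

Iteration log — 11 steps:
  step 1. node 0  ⊔preds=⊥  new=⊥  stable
  step 2. node 1  ⊔preds=⊥  new=⊥  stable
  step 3. node 2  ⊔preds=2  new=2  old=⊥  +wl: 0,1
  step 4. node 3  ⊔preds=⊥  new=2  stable
  step 5. node 0  ⊔preds=2  new=0  old=⊥  +wl: 2
  step 6. node 1  ⊔preds=⊤  new=⊤  old=⊥  +wl: 0,3
  step 7. node 2  ⊔preds=⊤  new=⊤  old=2  +wl: 1
  step 8. node 0  ⊔preds=⊤  new=⊤  old=0  +wl: 2
  step 9. node 3  ⊔preds=⊤  new=⊤  old=2  +wl: 
  step 10. node 1  ⊔preds=⊤  new=⊤  stable
  step 11. node 2  ⊔preds=⊤  new=⊤  stable

Least fixpoint reached:
  node 0: ⊤
  node 1: ⊤
  node 2: ⊤
  node 3: ⊤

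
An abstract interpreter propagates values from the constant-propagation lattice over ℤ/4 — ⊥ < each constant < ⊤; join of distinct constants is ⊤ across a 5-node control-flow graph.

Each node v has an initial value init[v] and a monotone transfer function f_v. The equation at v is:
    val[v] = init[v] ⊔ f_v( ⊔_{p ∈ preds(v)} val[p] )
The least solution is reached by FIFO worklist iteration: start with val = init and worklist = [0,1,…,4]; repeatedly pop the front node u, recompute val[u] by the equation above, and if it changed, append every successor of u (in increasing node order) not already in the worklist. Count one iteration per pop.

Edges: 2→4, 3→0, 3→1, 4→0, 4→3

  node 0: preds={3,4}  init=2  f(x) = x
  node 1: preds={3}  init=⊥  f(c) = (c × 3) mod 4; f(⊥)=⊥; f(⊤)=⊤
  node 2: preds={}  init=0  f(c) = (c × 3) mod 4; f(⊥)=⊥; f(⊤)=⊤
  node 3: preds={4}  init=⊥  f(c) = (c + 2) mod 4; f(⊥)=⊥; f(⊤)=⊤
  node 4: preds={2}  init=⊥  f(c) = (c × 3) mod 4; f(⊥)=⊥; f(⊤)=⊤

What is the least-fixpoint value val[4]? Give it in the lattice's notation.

0

Worklist (9 pops):
  #1 pop 0: in=⊥ → 2 (no change)
  #2 pop 1: in=⊥ → ⊥ (no change)
  #3 pop 2: in=⊥ → 0 (no change)
  #4 pop 3: in=⊥ → ⊥ (no change)
  #5 pop 4: in=0 → 0 (was ⊥); enqueue [0,3]
  #6 pop 0: in=0 → ⊤ (was 2); enqueue []
  #7 pop 3: in=0 → 2 (was ⊥); enqueue [0,1]
  #8 pop 0: in=⊤ → ⊤ (no change)
  #9 pop 1: in=2 → 2 (was ⊥); enqueue []

Fixpoint:
  val[0] = ⊤
  val[1] = 2
  val[2] = 0
  val[3] = 2
  val[4] = 0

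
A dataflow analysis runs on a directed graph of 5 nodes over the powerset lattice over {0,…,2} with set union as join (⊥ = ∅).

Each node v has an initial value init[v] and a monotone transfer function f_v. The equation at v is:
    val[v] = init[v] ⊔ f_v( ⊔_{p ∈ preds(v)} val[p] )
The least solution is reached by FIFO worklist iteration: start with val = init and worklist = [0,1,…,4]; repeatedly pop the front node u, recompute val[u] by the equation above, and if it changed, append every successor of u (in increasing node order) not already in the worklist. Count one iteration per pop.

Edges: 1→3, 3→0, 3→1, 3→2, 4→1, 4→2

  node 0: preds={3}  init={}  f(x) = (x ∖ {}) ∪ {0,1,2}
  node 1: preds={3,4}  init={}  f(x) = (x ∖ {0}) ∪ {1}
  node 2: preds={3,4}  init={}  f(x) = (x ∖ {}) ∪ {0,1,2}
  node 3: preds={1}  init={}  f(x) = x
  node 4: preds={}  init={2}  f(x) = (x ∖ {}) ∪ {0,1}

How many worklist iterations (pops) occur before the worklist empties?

Trace (8 dequeues):
  [1] u=0 | in {} | out {0,1,2} | prev {} | push {}
  [2] u=1 | in {2} | out {1,2} | prev {} | push {}
  [3] u=2 | in {2} | out {0,1,2} | prev {} | push {}
  [4] u=3 | in {1,2} | out {1,2} | prev {} | push {0,1,2}
  [5] u=4 | in {} | out {0,1,2} | prev {2} | push {}
  [6] u=0 | in {1,2} | out {0,1,2} | ==
  [7] u=1 | in {0,1,2} | out {1,2} | ==
  [8] u=2 | in {0,1,2} | out {0,1,2} | ==

Converged values:
  [0] {0,1,2}
  [1] {1,2}
  [2] {0,1,2}
  [3] {1,2}
  [4] {0,1,2}

8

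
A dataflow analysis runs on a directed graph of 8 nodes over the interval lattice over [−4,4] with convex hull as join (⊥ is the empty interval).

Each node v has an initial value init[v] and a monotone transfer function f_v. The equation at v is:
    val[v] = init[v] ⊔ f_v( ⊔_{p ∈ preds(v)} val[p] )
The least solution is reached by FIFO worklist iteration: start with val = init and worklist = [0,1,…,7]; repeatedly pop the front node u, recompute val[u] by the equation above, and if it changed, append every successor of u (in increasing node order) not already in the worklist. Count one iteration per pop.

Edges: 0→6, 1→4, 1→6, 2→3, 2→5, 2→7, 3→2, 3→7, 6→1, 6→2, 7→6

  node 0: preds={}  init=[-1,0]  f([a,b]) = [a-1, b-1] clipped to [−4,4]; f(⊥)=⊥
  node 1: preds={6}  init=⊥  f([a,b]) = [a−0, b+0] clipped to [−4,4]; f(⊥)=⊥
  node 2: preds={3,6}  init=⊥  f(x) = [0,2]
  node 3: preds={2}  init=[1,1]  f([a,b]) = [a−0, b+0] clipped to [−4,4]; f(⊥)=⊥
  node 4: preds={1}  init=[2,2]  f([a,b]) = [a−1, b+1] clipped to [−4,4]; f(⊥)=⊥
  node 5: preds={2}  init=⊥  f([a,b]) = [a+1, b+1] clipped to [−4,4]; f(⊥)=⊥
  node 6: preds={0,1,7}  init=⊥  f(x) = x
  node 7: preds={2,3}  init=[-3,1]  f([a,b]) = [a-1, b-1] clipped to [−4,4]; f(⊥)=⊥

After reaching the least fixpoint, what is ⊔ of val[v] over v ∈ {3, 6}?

[-3,2]

Worklist (12 pops):
  #1 pop 0: in=⊥ → [-1,0] (no change)
  #2 pop 1: in=⊥ → ⊥ (no change)
  #3 pop 2: in=[1,1] → [0,2] (was ⊥); enqueue []
  #4 pop 3: in=[0,2] → [0,2] (was [1,1]); enqueue [2]
  #5 pop 4: in=⊥ → [2,2] (no change)
  #6 pop 5: in=[0,2] → [1,3] (was ⊥); enqueue []
  #7 pop 6: in=[-3,1] → [-3,1] (was ⊥); enqueue [1]
  #8 pop 7: in=[0,2] → [-3,1] (no change)
  #9 pop 2: in=[-3,2] → [0,2] (no change)
  #10 pop 1: in=[-3,1] → [-3,1] (was ⊥); enqueue [4,6]
  #11 pop 4: in=[-3,1] → [-4,2] (was [2,2]); enqueue []
  #12 pop 6: in=[-3,1] → [-3,1] (no change)

Fixpoint:
  val[0] = [-1,0]
  val[1] = [-3,1]
  val[2] = [0,2]
  val[3] = [0,2]
  val[4] = [-4,2]
  val[5] = [1,3]
  val[6] = [-3,1]
  val[7] = [-3,1]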